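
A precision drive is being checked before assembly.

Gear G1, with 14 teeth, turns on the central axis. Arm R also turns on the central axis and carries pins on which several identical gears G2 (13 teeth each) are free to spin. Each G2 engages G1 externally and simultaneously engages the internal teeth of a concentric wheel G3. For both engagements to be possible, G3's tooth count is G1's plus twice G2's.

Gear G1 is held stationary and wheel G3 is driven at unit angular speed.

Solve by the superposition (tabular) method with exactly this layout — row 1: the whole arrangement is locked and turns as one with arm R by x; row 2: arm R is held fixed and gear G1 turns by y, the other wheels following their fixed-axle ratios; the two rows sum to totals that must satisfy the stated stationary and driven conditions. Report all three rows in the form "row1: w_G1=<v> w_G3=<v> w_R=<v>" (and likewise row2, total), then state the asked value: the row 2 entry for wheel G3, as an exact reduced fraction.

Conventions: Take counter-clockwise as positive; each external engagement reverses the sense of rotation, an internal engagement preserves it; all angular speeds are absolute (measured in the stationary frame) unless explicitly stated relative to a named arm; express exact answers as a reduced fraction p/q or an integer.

class = planetary set [G3 = 14+2·13 = 40; Willis about the carrier]
row 1 (train locked, turned with arm): all members turn x
row 2 (arm held, sun turns y): ω_ring = −(14/40)·y, ω_arm = 0
boundary: total ω_sun = x + y = 0 and total ω_ring = x − (14/40)·y = 1  ⇒  y = -20/27, x = 20/27
row 2 ring = −(14/40)·(-20/27) = 7/27
totals (row 1 + row 2): sun 20/27 + (-20/27) = 0, ring 20/27 + 7/27 = 1, arm 20/27 + 0 = 20/27
asked cell (row2, ring) = 7/27

row1: w_G1=20/27 w_G3=20/27 w_R=20/27
row2: w_G1=-20/27 w_G3=7/27 w_R=0
total: w_G1=0 w_G3=1 w_R=20/27
asked value: 7/27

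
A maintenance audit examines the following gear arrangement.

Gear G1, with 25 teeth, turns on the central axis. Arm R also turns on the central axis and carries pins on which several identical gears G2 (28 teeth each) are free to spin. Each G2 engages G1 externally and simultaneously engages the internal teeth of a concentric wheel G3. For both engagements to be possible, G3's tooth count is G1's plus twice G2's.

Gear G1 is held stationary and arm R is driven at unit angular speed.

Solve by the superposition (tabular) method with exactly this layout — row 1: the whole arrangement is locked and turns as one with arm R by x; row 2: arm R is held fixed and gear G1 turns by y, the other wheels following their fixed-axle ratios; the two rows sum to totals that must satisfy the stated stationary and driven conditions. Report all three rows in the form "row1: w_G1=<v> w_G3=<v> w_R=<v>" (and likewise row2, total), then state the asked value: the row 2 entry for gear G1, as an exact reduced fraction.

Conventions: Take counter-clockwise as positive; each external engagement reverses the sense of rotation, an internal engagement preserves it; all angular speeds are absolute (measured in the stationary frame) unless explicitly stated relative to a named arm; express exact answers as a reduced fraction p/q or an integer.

row1: w_G1=1 w_G3=1 w_R=1
row2: w_G1=-1 w_G3=25/81 w_R=0
total: w_G1=0 w_G3=106/81 w_R=1
asked value: -1

recognized (axles ride arm R): planetary set, 25/28/81 teeth
superposition row 1 [locked train]: every member turns x
row 2: sun turns y, ring = −(25/81)·y, arm 0
boundary: total ω_sun = x + y = 0 and total ω_arm = x = 1  ⇒  y = -1, x = 1
row 2 ring = −(25/81)·(-1) = 25/81
totals (row 1 + row 2): sun 1 + (-1) = 0, ring 1 + 25/81 = 106/81, arm 1 + 0 = 1
asked cell (row2, sun) = -1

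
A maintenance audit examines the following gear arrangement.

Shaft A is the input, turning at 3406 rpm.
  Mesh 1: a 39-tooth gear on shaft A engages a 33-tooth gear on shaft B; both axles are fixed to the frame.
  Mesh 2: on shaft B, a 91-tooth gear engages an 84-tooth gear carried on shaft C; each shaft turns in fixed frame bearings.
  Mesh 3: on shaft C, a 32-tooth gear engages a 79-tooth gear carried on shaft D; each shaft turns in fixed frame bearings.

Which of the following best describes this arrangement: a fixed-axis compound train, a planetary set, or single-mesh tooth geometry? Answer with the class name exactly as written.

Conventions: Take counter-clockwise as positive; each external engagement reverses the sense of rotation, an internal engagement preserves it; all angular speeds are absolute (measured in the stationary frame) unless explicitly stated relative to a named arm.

fixed-axis compound train

topology: fixed-axis compound train — 3 meshes, A→D
classification: fixed-axis compound train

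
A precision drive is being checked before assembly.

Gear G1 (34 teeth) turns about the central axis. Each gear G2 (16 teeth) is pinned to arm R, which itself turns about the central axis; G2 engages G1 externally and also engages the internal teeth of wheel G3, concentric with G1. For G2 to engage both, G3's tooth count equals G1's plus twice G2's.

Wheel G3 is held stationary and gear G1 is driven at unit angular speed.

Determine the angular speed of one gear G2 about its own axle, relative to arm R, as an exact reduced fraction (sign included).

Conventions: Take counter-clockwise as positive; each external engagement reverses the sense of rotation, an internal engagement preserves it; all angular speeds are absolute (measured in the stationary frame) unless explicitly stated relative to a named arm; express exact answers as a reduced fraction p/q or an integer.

planetary set (34T centre, 16T on arm, 66T internal) — Willis relation
ring teeth: 34 + 2·16 = 66
34(ω_sun−ω_arm) = −66(ω_ring−ω_arm),  ω_ring = 0, ω_sun = 1
34(1−ω_arm) = −66(0−ω_arm)  ⇒  100·ω_arm = 34  ⇒  ω_arm = 17/50
sun–planet mesh: 34·(1−17/50) = −16·(ω_p−ω_arm)  ⇒  ω_p−ω_arm = -561/400
exact speed ratio = -561/400

-561/400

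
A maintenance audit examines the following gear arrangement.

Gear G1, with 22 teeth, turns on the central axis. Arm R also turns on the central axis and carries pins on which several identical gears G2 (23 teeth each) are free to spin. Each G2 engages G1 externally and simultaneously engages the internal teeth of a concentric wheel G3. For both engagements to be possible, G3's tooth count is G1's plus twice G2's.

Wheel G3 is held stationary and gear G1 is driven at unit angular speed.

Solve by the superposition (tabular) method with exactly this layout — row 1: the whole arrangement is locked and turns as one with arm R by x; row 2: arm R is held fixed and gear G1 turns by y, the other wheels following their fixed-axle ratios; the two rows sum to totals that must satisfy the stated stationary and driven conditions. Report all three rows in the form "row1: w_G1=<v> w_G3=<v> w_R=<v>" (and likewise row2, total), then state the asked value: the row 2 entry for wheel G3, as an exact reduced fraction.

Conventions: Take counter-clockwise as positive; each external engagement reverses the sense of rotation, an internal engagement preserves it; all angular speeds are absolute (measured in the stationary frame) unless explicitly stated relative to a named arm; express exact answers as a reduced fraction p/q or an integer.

row1: w_G1=11/45 w_G3=11/45 w_R=11/45
row2: w_G1=34/45 w_G3=-11/45 w_R=0
total: w_G1=1 w_G3=0 w_R=11/45
asked value: -11/45

class = planetary set [G3 = 22+2·23 = 68; Willis about the carrier]
superposition row 1 [locked train]: every member turns x
row 2 — arm fixed, fixed-axis ratios: sun y, ring −(22/68)·y, arm 0
boundary: total ω_ring = x − (22/68)·y = 0 and total ω_sun = x + y = 1  ⇒  y = 34/45, x = 11/45
row 2 ring = −(22/68)·34/45 = -11/45
totals (row 1 + row 2): sun 11/45 + 34/45 = 1, ring 11/45 + (-11/45) = 0, arm 11/45 + 0 = 11/45
asked cell (row2, ring) = -11/45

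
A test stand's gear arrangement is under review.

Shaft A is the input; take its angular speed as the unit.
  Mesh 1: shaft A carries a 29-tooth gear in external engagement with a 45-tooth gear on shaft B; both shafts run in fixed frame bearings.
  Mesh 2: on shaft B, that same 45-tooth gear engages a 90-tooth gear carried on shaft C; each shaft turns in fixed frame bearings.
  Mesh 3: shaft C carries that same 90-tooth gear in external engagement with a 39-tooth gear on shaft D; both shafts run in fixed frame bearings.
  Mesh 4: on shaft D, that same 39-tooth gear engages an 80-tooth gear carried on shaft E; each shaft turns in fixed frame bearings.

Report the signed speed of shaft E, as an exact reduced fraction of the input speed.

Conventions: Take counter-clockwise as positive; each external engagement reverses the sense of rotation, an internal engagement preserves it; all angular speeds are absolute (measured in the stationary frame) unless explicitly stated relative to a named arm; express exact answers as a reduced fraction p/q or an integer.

29/80

4-mesh fixed-axis compound train (all bearings frame-fixed)
mesh 1 [29T→45T]: |ω|/ω_in = 1×29/45 = 29/45, sense flips to −
mesh 2 [45T→90T]: |ω|/ω_in = (29/45)×45/90 = 29/90, sense flips to +
mesh 3 [90T→39T]: |ω|/ω_in = (29/90)×90/39 = 29/39, sense flips to −
mesh 4 [39T→80T]: |ω|/ω_in = (29/39)×39/80 = 29/80, sense flips to +
signed output speed (× input speed) = 29/80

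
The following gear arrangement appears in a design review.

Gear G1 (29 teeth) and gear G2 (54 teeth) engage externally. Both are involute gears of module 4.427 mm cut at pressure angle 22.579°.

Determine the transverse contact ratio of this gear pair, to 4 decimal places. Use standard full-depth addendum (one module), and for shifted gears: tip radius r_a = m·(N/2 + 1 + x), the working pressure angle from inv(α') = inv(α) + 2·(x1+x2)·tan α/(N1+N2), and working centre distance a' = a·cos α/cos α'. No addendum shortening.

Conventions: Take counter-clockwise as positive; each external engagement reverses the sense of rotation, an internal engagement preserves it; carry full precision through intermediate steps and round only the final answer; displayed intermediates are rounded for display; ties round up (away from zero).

1.5934

recognized (one external pair, fixed centres): single-mesh tooth geometry, m = 4.427, N1 = 29, N2 = 54
base radii: r_b1 = 59.271286, r_b2 = 110.367222
tip radii: r_a1 = 68.618500, r_a2 = 123.956000
no profile shift: α' = α, a' = a
action lengths: √(r_a1²−r_b1²) = 34.574748, √(r_a2²−r_b2²) = 56.428416
base pitch p_b = π·m·cos α = 12.841809
CR = (34.574748 + 56.428416 − 183.720500·sin 22.57900°)/12.841809 = 1.593421
contact ratio ≈ 1.5934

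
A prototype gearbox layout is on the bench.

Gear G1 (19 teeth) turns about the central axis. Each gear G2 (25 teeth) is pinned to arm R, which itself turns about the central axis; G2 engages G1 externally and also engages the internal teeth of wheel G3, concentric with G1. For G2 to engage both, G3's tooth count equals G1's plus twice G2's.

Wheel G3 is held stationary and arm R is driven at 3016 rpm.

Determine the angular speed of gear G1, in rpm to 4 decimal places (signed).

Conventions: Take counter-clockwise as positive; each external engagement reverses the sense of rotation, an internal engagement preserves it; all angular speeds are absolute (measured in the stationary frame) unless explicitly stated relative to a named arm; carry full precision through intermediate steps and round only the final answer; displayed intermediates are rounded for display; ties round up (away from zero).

class = planetary set [G3 = 19+2·25 = 69; Willis about the carrier]
normalise by the input: solve with ω_arm = 1, then scale by 3016 rpm
ring teeth: 19 + 2·25 = 69
19(ω_sun−ω_arm) = −69(ω_ring−ω_arm),  ω_ring = 0, ω_arm = 1
ω_sun = 1 − (69/19)(0−1) = 88/19
scale: ω_sun = 88/19 × 3016 rpm = +13968.8421 rpm

+13968.8421 rpm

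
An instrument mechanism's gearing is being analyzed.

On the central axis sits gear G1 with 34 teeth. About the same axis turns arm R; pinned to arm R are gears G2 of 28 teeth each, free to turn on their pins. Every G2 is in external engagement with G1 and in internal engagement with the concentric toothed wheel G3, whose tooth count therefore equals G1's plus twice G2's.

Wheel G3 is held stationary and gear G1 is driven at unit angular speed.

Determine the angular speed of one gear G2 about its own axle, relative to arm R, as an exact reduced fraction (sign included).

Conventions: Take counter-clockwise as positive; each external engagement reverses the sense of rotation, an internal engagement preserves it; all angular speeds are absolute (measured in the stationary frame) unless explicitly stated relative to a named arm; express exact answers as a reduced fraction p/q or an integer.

recognized (axles ride arm R): planetary set, 34/28/90 teeth
ring teeth: 34 + 2·28 = 90
34(ω_sun−ω_arm) = −90(ω_ring−ω_arm),  ω_ring = 0, ω_sun = 1
34(1−ω_arm) = −90(0−ω_arm)  ⇒  124·ω_arm = 34  ⇒  ω_arm = 17/62
sun–planet mesh: 34·(1−17/62) = −28·(ω_p−ω_arm)  ⇒  ω_p−ω_arm = -765/868
exact speed ratio = -765/868

-765/868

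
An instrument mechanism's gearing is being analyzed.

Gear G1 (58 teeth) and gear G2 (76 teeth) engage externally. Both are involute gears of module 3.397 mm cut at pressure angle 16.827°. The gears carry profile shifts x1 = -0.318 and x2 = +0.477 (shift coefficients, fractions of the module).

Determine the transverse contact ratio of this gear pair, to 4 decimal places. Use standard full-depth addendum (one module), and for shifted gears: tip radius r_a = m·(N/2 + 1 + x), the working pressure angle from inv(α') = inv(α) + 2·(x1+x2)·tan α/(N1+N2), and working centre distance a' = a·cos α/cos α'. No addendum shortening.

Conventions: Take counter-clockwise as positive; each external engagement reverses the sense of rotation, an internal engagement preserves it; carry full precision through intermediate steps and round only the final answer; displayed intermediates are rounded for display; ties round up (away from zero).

class = single-mesh tooth geometry [involute pair 58T × 76T, m = 3.397]
base radii: r_b1 = 94.294987, r_b2 = 123.558949
tip radii: r_a1 = 100.829754, r_a2 = 134.103369
inv(α') = inv(16.827°) + 2·(-0.318+0.477)·tan α/(58+76) = 0.00946323  ⇒  α' = 17.26441°
a' = a·cos α / cos α' = 227.5990·cos 16.827°/cos 17.26441° = 228.132363
action lengths: √(r_a1²−r_b1²) = 35.708467, √(r_a2²−r_b2²) = 52.123888
base pitch p_b = π·m·cos α = 10.215050
CR = (35.708467 + 52.123888 − 228.132363·sin 17.26441°)/10.215050 = 1.970312
contact ratio ≈ 1.9703

1.9703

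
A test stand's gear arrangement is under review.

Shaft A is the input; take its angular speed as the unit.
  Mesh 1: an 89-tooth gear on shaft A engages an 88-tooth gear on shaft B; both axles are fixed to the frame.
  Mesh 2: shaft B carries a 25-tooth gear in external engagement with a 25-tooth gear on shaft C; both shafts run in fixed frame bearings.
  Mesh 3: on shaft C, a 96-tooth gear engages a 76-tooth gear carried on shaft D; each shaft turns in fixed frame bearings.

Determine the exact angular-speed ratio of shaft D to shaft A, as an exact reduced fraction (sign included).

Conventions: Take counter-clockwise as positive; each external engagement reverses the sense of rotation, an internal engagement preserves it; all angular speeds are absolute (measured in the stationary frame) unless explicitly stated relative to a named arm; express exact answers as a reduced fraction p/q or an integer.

class = fixed-axis compound train [3 meshes; 3 ratios multiply, 3 sense flips]
mesh 1 [89T→88T]: running ratio 89/88, sense −
mesh 2 [25T→25T]: running ratio 89/88, sense +
mesh 3 [96T→76T]: running ratio 267/209, sense −
ω_out/ω_in = -267/209

-267/209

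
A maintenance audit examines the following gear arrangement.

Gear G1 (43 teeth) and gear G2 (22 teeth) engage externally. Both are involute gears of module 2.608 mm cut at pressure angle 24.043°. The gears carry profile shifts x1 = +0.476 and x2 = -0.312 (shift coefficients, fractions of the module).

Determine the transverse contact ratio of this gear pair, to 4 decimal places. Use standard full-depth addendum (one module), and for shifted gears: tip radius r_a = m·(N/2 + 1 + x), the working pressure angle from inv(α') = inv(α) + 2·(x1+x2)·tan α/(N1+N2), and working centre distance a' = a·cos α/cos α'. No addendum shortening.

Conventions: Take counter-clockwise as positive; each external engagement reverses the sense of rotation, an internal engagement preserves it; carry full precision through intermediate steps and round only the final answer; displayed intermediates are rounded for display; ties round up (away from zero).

class = single-mesh tooth geometry [involute pair 43T × 22T, m = 2.608]
base radii: r_b1 = 51.207190, r_b2 = 26.199028
tip radii: r_a1 = 59.921408, r_a2 = 30.482304
inv(α') = inv(24.043°) + 2·(+0.476-0.312)·tan α/(43+22) = 0.02874997  ⇒  α' = 24.67225°
a' = a·cos α / cos α' = 84.7600·cos 24.043°/cos 24.67225° = 85.182491
action lengths: √(r_a1²−r_b1²) = 31.119107, √(r_a2²−r_b2²) = 15.581457
base pitch p_b = π·m·cos α = 7.482425
CR = (31.119107 + 15.581457 − 85.182491·sin 24.67225°)/7.482425 = 1.489235
contact ratio ≈ 1.4892

1.4892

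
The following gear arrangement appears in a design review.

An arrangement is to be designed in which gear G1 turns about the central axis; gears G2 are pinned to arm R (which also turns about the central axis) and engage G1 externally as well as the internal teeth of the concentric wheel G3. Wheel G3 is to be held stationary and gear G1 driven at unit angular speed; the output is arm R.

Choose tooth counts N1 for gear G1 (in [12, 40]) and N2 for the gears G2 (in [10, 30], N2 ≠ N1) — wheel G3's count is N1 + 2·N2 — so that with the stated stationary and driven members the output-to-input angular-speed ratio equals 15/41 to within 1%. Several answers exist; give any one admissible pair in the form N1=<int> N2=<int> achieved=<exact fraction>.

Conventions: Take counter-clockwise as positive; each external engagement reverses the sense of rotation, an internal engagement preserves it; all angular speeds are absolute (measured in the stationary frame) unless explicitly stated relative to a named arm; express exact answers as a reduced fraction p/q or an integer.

topology: planetary set — design target 15/41, arm = carrier (Willis)
Willis with ω_ring = 0: ω_arm/ω_sun = N1/(N1+N3); set equal to 15/41  ⇒  N3/N1 = 1/(15/41) − 1 = 26/15
N3 = N1 + 2·N2  ⇒  N2/N1 = (N3/N1 − 1)/2 = (26/15 − 1)/2 = 11/30
smallest multiple with N1 ≥ 12 and N2 ≥ 10: k = 1  ⇒  N1 = 1·30 = 30, N2 = 1·11 = 11 (N1 ≤ 40, N2 ≤ 30, N2 ≠ N1 ✓), N3 = 30 + 2·11 = 52
check: N1/(N1+N3) with N1 = 30, N3 = 52 gives 15/41; |achieved − target| = 0 ≤ 3/820 ✓

N1=30 N2=11 achieved=15/41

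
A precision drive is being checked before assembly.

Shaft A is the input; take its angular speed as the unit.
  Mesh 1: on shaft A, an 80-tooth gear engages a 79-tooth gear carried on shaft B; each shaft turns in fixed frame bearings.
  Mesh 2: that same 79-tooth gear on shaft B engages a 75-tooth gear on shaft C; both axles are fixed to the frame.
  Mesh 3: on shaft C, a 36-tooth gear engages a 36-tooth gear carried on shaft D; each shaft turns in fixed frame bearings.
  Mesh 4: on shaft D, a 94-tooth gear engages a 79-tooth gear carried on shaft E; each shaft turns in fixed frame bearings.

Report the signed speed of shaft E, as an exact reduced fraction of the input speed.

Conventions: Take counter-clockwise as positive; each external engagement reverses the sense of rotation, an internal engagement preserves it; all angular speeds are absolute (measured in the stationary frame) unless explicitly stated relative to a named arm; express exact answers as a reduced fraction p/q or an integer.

1504/1185

4-mesh fixed-axis compound train (all bearings frame-fixed)
mesh 1 [80T→79T]: |ω|/ω_in = 1×80/79 = 80/79, sense flips to −
mesh 2 [79T→75T]: |ω|/ω_in = (80/79)×79/75 = 16/15, sense flips to +
mesh 3 [36T→36T]: |ω|/ω_in = (16/15)×36/36 = 16/15, sense flips to −
mesh 4 [94T→79T]: |ω|/ω_in = (16/15)×94/79 = 1504/1185, sense flips to +
signed output speed (× input speed) = 1504/1185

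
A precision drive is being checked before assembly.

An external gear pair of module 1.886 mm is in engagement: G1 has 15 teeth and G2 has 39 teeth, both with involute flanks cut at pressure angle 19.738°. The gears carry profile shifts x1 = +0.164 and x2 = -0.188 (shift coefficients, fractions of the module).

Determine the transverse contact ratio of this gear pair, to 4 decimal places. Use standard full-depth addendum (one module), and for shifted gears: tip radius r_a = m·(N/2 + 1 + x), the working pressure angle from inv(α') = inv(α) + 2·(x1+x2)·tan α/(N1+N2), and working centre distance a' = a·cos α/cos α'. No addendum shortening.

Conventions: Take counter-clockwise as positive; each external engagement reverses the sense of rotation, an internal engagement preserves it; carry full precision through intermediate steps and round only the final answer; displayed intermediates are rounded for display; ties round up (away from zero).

single-mesh involute tooth geometry (15T engaging 39T at module 1.886)
base radii: r_b1 = 13.313936, r_b2 = 34.616232
tip radii: r_a1 = 16.340304, r_a2 = 38.308432
inv(α') = inv(19.738°) + 2·(+0.164-0.188)·tan α/(15+39) = 0.01398825  ⇒  α' = 19.59494°
a' = a·cos α / cos α' = 50.9220·cos 19.738°/cos 19.59494° = 50.876578
action lengths: √(r_a1²−r_b1²) = 9.473366, √(r_a2²−r_b2²) = 16.408913
base pitch p_b = π·m·cos α = 5.576928
CR = (9.473366 + 16.408913 − 50.876578·sin 19.59494°)/5.576928 = 1.581495
contact ratio ≈ 1.5815

1.5815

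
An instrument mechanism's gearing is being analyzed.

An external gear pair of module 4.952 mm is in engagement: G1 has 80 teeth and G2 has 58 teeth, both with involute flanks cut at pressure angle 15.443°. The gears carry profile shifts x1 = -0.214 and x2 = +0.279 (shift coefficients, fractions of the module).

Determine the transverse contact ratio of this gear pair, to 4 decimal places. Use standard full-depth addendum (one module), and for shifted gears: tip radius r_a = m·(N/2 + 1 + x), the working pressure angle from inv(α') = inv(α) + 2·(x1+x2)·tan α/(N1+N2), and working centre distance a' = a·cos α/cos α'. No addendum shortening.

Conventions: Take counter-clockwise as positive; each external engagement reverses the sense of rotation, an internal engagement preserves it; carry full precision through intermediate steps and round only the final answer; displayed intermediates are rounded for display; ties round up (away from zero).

class = single-mesh tooth geometry [involute pair 80T × 58T, m = 4.952]
base radii: r_b1 = 190.928487, r_b2 = 138.423153
tip radii: r_a1 = 201.972272, r_a2 = 149.941608
inv(α') = inv(15.443°) + 2·(-0.214+0.279)·tan α/(80+58) = 0.00698253  ⇒  α' = 15.63584°
a' = a·cos α / cos α' = 341.6880·cos 15.443°/cos 15.63584° = 342.007927
action lengths: √(r_a1²−r_b1²) = 65.871933, √(r_a2²−r_b2²) = 57.632599
base pitch p_b = π·m·cos α = 14.995488
CR = (65.871933 + 57.632599 − 342.007927·sin 15.63584°)/14.995488 = 2.089015
contact ratio ≈ 2.0890

2.0890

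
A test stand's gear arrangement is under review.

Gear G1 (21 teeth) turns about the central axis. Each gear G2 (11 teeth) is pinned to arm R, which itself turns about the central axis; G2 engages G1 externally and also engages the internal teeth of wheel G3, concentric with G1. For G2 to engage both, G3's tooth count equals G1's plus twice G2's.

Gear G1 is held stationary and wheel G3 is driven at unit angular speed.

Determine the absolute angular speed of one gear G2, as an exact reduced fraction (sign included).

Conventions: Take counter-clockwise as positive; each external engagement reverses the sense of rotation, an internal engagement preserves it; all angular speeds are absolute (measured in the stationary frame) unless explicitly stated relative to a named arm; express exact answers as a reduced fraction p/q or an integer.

43/22

planetary set (21T centre, 11T on arm, 43T internal) — Willis relation
ring teeth: 21 + 2·11 = 43
21(ω_sun−ω_arm) = −43(ω_ring−ω_arm),  ω_sun = 0, ω_ring = 1
21(0−ω_arm) = −43(1−ω_arm)  ⇒  64·ω_arm = 43  ⇒  ω_arm = 43/64
sun–planet mesh: 21·(0−43/64) = −11·(ω_p−ω_arm)  ⇒  ω_p−ω_arm = 903/704
ω_p = 43/64 + 903/704 = 43/22
exact speed ratio = 43/22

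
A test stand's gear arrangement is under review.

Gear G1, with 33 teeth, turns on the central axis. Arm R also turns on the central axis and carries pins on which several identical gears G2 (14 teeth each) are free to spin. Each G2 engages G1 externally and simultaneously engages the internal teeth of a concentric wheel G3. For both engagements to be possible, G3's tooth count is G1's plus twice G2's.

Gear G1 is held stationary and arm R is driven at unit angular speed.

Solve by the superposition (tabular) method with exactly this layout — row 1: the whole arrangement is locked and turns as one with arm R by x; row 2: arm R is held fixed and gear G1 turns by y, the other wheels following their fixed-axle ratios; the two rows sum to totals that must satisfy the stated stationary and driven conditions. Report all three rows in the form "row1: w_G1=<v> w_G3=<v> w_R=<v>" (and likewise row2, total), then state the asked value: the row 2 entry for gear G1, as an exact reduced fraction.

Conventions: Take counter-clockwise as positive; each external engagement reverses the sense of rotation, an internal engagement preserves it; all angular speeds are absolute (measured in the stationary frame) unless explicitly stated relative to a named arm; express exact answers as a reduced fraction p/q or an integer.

row1: w_G1=1 w_G3=1 w_R=1
row2: w_G1=-1 w_G3=33/61 w_R=0
total: w_G1=0 w_G3=94/61 w_R=1
asked value: -1

topology: planetary set — G1 33T / G2 14T / G3 61T, arm = carrier (Willis)
row 1 — lock + rotate with arm: ω_sun = ω_ring = ω_arm = x
row 2 (arm held, sun turns y): ω_ring = −(33/61)·y, ω_arm = 0
boundary: total ω_sun = x + y = 0 and total ω_arm = x = 1  ⇒  y = -1, x = 1
row 2 ring = −(33/61)·(-1) = 33/61
totals (row 1 + row 2): sun 1 + (-1) = 0, ring 1 + 33/61 = 94/61, arm 1 + 0 = 1
asked cell (row2, sun) = -1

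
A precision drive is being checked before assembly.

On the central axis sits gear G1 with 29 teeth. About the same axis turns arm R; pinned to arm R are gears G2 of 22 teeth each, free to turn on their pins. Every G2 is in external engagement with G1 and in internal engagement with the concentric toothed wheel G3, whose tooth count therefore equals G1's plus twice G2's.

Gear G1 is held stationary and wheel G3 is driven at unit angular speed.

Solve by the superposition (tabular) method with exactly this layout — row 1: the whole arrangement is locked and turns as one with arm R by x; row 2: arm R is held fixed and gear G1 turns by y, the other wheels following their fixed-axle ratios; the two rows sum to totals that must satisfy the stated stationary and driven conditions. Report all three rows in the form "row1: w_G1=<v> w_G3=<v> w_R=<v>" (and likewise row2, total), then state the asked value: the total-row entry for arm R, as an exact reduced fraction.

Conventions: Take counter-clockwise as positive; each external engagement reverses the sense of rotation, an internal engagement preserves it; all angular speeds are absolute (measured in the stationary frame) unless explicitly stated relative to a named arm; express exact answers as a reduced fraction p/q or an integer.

row1: w_G1=73/102 w_G3=73/102 w_R=73/102
row2: w_G1=-73/102 w_G3=29/102 w_R=0
total: w_G1=0 w_G3=1 w_R=73/102
asked value: 73/102

planetary set (29T centre, 22T on arm, 73T internal) — Willis relation
row 1: whole set turns with the arm by x
row 2 (arm held, sun turns y): ω_ring = −(29/73)·y, ω_arm = 0
boundary: total ω_sun = x + y = 0 and total ω_ring = x − (29/73)·y = 1  ⇒  y = -73/102, x = 73/102
row 2 ring = −(29/73)·(-73/102) = 29/102
totals (row 1 + row 2): sun 73/102 + (-73/102) = 0, ring 73/102 + 29/102 = 1, arm 73/102 + 0 = 73/102
asked cell (total, arm) = 73/102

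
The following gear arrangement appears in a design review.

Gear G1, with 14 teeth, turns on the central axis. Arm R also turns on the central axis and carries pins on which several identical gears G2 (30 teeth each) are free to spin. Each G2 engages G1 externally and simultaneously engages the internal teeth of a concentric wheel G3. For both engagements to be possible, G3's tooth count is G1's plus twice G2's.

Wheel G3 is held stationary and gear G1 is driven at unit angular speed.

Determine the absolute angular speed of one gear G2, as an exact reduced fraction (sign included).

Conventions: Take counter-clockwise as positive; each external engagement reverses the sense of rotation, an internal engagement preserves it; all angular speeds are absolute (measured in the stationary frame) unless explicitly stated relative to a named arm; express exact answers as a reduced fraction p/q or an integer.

-7/30

class = planetary set [G3 = 14+2·30 = 74; Willis about the carrier]
ring teeth: 14 + 2·30 = 74
14(ω_sun−ω_arm) = −74(ω_ring−ω_arm),  ω_ring = 0, ω_sun = 1
14(1−ω_arm) = −74(0−ω_arm)  ⇒  88·ω_arm = 14  ⇒  ω_arm = 7/44
sun–planet mesh: 14·(1−7/44) = −30·(ω_p−ω_arm)  ⇒  ω_p−ω_arm = -259/660
ω_p = 7/44 − 259/660 = -7/30
exact speed ratio = -7/30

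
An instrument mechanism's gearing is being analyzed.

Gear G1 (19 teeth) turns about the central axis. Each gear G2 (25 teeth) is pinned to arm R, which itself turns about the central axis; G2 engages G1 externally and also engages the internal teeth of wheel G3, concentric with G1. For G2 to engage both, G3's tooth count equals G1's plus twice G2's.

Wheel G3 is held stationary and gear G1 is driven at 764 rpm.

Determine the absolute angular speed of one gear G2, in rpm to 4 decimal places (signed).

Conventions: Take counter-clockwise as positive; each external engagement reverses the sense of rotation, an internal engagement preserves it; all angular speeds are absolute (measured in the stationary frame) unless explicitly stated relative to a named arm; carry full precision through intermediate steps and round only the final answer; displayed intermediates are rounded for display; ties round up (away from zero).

class = planetary set [G3 = 19+2·25 = 69; Willis about the carrier]
normalise by the input: solve with ω_sun = 1, then scale by 764 rpm
ring teeth: 19 + 2·25 = 69
19(ω_sun−ω_arm) = −69(ω_ring−ω_arm),  ω_ring = 0, ω_sun = 1
19(1−ω_arm) = −69(0−ω_arm)  ⇒  88·ω_arm = 19  ⇒  ω_arm = 19/88
sun–planet mesh: 19·(1−19/88) = −25·(ω_p−ω_arm)  ⇒  ω_p−ω_arm = -1311/2200
ω_p = 19/88 − 1311/2200 = -19/50
scale: ω_p = -19/50 × 764 rpm = -290.3200 rpm

-290.3200 rpm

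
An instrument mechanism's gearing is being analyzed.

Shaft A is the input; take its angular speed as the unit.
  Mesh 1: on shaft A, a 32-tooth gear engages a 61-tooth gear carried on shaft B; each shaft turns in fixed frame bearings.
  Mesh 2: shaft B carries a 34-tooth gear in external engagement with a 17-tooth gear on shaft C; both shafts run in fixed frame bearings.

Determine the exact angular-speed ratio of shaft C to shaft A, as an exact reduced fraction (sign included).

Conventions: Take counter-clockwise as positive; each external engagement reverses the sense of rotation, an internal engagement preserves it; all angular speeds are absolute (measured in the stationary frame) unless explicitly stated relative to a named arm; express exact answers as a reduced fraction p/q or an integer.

class = fixed-axis compound train [2 meshes; 2 ratios multiply, 2 sense flips]
mesh 1 [32T→61T]: running ratio 32/61, sense −
mesh 2 [34T→17T]: running ratio 64/61, sense +
ω_out/ω_in = 64/61

64/61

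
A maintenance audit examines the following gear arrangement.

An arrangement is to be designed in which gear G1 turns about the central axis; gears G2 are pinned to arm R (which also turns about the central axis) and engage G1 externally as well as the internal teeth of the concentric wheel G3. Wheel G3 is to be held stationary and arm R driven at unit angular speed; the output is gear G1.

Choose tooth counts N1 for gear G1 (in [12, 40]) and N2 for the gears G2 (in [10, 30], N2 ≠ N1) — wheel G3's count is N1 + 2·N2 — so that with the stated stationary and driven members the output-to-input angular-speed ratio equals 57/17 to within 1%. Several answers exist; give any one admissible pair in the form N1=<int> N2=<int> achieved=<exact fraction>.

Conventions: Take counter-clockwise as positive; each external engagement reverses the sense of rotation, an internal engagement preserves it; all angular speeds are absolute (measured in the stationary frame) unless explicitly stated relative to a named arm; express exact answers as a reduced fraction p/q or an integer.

N1=34 N2=23 achieved=57/17

topology: planetary set — design target 57/17, arm = carrier (Willis)
Willis with ω_ring = 0: ω_sun/ω_arm = (N1+N3)/N1; set equal to 57/17  ⇒  N3/N1 = 57/17 − 1 = 40/17
N3 = N1 + 2·N2  ⇒  N2/N1 = (N3/N1 − 1)/2 = (40/17 − 1)/2 = 23/34
smallest multiple with N1 ≥ 12 and N2 ≥ 10: k = 1  ⇒  N1 = 1·34 = 34, N2 = 1·23 = 23 (N1 ≤ 40, N2 ≤ 30, N2 ≠ N1 ✓), N3 = 34 + 2·23 = 80
check: (N1+N3)/N1 with N1 = 34, N3 = 80 gives 57/17; |achieved − target| = 0 ≤ 57/1700 ✓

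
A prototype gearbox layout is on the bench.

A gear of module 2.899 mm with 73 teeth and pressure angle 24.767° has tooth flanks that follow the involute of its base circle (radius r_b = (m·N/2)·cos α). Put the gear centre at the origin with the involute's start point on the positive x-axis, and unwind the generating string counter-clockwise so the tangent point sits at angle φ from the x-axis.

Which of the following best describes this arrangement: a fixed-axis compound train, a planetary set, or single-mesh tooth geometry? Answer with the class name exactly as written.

single-mesh tooth geometry

class = single-mesh tooth geometry [base-circle involute, m = 2.899, 73T]
classification: single-mesh tooth geometry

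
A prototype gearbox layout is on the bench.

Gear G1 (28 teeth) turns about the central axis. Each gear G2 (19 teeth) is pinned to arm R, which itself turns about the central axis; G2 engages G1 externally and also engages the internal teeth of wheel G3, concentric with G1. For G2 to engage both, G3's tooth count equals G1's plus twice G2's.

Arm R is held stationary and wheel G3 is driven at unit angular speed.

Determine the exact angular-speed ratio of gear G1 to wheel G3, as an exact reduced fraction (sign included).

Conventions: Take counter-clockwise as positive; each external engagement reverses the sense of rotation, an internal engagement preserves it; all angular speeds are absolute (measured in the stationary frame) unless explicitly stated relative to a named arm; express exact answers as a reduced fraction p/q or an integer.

-33/14

topology: planetary set — G1 28T / G2 19T / G3 66T, arm = carrier (Willis)
ring teeth: 28 + 2·19 = 66
28(ω_sun−ω_arm) = −66(ω_ring−ω_arm),  ω_arm = 0, ω_ring = 1
ω_sun = 0 − (66/28)(1−0) = -33/14
ω_out/ω_in = -33/14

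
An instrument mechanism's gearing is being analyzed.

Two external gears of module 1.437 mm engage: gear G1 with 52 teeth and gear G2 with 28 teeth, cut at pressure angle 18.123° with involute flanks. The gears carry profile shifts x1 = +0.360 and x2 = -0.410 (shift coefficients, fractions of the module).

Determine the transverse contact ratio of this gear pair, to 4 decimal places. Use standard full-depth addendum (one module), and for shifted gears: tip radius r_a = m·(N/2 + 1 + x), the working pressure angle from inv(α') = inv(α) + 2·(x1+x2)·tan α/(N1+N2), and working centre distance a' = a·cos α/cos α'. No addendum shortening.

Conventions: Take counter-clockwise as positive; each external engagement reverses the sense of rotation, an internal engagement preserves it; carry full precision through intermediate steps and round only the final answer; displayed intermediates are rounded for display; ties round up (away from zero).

1.8263

class = single-mesh tooth geometry [involute pair 52T × 28T, m = 1.437]
base radii: r_b1 = 35.508506, r_b2 = 19.119965
tip radii: r_a1 = 39.316320, r_a2 = 20.965830
inv(α') = inv(18.123°) + 2·(+0.360-0.410)·tan α/(52+28) = 0.01057961  ⇒  α' = 17.90129°
a' = a·cos α / cos α' = 57.4800·cos 18.123°/cos 17.90129° = 57.407724
action lengths: √(r_a1²−r_b1²) = 16.879544, √(r_a2²−r_b2²) = 8.601916
base pitch p_b = π·m·cos α = 4.290510
CR = (16.879544 + 8.601916 − 57.407724·sin 17.90129°)/4.290510 = 1.826260
contact ratio ≈ 1.8263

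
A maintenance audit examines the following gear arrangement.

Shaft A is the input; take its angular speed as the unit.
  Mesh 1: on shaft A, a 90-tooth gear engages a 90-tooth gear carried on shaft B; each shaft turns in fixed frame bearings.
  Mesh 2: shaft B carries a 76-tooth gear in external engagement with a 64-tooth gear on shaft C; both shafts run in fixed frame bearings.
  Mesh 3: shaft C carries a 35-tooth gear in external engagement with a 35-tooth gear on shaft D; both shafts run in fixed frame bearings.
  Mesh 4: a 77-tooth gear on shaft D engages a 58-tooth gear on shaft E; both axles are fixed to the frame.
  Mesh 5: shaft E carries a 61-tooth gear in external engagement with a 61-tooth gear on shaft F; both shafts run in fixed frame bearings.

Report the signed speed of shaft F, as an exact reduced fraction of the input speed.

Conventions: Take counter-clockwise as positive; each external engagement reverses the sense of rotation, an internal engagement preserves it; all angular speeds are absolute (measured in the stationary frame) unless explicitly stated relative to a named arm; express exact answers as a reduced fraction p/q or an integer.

-1463/928

5-mesh fixed-axis compound train (all bearings frame-fixed)
mesh 1 [90T→90T]: |ω|/ω_in = 1×90/90 = 1, sense flips to −
mesh 2 [76T→64T]: |ω|/ω_in = 1×76/64 = 19/16, sense flips to +
mesh 3 [35T→35T]: |ω|/ω_in = (19/16)×35/35 = 19/16, sense flips to −
mesh 4 [77T→58T]: |ω|/ω_in = (19/16)×77/58 = 1463/928, sense flips to +
mesh 5 [61T→61T]: |ω|/ω_in = (1463/928)×61/61 = 1463/928, sense flips to −
signed output speed (× input speed) = -1463/928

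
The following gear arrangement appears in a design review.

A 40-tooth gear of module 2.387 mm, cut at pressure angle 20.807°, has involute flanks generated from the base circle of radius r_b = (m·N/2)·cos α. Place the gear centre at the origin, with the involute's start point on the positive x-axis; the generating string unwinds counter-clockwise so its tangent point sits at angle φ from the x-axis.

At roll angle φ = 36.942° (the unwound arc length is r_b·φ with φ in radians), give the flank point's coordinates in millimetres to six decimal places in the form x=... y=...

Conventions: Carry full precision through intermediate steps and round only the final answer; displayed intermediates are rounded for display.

x=52.960454 y=3.823861

recognized (one wheel, involute flank): single-mesh tooth geometry, m = 2.387, N = 40
pitch radius r_p = m·N/2 = 2.387·40/2 = 47.740000
base radius r_b = r_p·cos α = 47.740000·cos 20.807° = 44.626506
roll angle φ = 36.942° = 0.64475953 rad
x = r_b·(cos φ + φ·sin φ) = 52.960454
y = r_b·(sin φ − φ·cos φ) = 3.823861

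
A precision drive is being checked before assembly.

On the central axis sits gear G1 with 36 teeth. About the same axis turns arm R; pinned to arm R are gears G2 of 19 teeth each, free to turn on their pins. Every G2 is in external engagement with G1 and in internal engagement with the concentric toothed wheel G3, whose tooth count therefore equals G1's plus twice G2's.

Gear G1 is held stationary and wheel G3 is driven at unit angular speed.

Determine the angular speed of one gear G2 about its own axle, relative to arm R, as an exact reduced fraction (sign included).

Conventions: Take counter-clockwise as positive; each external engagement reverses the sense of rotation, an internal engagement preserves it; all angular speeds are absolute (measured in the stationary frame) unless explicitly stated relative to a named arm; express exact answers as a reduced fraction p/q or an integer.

1332/1045

topology: planetary set — G1 36T / G2 19T / G3 74T, arm = carrier (Willis)
ring teeth: 36 + 2·19 = 74
36(ω_sun−ω_arm) = −74(ω_ring−ω_arm),  ω_sun = 0, ω_ring = 1
36(0−ω_arm) = −74(1−ω_arm)  ⇒  110·ω_arm = 74  ⇒  ω_arm = 37/55
sun–planet mesh: 36·(0−37/55) = −19·(ω_p−ω_arm)  ⇒  ω_p−ω_arm = 1332/1045
exact speed ratio = 1332/1045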